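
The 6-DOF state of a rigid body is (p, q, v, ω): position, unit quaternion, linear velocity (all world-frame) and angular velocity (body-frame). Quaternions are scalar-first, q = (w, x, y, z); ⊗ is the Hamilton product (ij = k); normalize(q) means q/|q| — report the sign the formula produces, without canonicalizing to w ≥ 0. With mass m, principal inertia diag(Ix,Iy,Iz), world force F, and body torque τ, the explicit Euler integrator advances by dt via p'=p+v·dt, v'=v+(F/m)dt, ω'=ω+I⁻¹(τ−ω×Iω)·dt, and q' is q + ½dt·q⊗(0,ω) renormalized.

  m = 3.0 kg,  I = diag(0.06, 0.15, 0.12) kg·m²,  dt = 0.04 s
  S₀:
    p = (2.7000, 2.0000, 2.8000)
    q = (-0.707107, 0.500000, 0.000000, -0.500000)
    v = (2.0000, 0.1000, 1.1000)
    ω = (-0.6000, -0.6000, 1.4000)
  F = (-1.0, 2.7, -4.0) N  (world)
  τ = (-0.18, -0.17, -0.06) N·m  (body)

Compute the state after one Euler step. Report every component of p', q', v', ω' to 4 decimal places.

p' = (2.7800, 2.0040, 2.8440)
q' = (-0.6867, 0.5022, 0.0005, -0.5255)
v' = (1.9867, 0.1360, 1.0467)
ω' = (-0.7368, -0.6588, 1.3692)

linear accel F/m = (-0.3333, 0.9000, -1.3333)
p + v·dt = (2.7800, 2.0040, 2.8440)
v' = v + a·dt = (1.9867, 0.1360, 1.0467)
(τ − ω×Iω)/I = (-3.4200, -1.4693, -0.7700)
new body rate ω' = (-0.7368, -0.6588, 1.3692)
2q̇ = q⊗(0,ω) = (1.0000000, 0.1242642, 0.0242642, -1.2899498)
q' = normalize(q + ½dt·q⊗(0,ω)) = (-0.6867, 0.5022, 0.0005, -0.5255)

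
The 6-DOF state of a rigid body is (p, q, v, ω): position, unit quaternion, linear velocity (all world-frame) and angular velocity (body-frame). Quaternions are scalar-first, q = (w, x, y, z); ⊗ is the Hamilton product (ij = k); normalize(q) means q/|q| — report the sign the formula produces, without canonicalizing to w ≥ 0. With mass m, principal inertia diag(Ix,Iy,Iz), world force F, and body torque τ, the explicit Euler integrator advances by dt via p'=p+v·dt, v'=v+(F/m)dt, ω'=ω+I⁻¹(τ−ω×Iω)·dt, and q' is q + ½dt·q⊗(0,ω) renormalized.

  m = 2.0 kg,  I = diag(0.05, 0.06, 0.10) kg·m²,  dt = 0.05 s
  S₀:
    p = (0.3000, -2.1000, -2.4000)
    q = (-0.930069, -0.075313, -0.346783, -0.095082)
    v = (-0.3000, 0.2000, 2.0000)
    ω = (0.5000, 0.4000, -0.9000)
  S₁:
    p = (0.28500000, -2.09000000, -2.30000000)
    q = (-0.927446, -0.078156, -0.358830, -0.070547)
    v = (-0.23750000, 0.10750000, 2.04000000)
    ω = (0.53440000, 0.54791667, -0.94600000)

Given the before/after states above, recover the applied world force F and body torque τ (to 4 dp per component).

Δω = ω₁−ω₀ = (0.03440000, 0.14791667, -0.04600000)
precession coupling = (-0.0144, 0.0225, 0.0020)
applied torque τ = (0.0200, 0.2000, -0.0900)
Δv = v₁−v₀ = (0.06250000, -0.09250000, 0.04000000)
F = m·Δv/dt = (2.5000, -3.7000, 1.6000)

F = (2.5000, -3.7000, 1.6000)
τ = (0.0200, 0.2000, -0.0900)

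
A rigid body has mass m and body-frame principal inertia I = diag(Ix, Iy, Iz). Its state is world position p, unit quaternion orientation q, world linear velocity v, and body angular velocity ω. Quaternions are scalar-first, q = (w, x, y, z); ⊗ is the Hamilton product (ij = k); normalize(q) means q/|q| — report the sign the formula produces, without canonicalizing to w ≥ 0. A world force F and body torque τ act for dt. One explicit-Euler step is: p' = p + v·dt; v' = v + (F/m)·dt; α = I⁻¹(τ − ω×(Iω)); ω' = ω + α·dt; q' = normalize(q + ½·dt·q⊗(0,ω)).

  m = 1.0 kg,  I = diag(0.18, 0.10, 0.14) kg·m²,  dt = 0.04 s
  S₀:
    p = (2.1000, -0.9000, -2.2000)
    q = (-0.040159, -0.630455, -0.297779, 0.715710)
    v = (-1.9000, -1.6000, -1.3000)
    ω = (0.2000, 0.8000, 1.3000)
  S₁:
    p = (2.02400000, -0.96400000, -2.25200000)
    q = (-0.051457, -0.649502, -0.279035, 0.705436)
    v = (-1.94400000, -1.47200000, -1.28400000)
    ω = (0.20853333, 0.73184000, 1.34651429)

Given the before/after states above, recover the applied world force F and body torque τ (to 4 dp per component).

F = (-1.1000, 3.2000, 0.4000)
τ = (0.0800, -0.1600, 0.1500)

rate change Δω = (0.00853333, -0.06816000, 0.04651429)
gyro term ω₀×Iω₀ = (0.0416, 0.0104, -0.0128)
τ = I·(Δω/dt) + ω₀×(Iω₀) = (0.0800, -0.1600, 0.1500)
v₁ − v₀ = (-0.04400000, 0.12800000, 0.01600000)
applied force F = (-1.1000, 3.2000, 0.4000)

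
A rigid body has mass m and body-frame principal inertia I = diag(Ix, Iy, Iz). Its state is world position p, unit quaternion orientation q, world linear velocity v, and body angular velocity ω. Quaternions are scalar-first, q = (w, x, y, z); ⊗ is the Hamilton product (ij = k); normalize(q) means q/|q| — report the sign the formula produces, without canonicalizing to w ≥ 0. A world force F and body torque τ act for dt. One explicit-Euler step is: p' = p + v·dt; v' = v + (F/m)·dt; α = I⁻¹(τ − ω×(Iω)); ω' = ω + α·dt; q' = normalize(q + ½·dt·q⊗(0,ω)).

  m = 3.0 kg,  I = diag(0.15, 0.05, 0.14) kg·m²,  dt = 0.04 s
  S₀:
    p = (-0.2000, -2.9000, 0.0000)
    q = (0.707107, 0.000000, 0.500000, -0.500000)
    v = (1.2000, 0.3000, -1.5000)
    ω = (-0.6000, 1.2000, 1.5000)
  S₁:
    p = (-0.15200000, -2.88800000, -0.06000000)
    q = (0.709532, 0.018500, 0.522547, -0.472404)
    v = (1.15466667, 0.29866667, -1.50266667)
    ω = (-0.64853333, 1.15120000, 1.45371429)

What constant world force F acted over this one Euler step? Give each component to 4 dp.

F = (-3.4000, -0.1000, -0.2000)

v₁ − v₀ = (-0.04533333, -0.00133333, -0.00266667)
F = m·Δv/dt = (-3.4000, -0.1000, -0.2000)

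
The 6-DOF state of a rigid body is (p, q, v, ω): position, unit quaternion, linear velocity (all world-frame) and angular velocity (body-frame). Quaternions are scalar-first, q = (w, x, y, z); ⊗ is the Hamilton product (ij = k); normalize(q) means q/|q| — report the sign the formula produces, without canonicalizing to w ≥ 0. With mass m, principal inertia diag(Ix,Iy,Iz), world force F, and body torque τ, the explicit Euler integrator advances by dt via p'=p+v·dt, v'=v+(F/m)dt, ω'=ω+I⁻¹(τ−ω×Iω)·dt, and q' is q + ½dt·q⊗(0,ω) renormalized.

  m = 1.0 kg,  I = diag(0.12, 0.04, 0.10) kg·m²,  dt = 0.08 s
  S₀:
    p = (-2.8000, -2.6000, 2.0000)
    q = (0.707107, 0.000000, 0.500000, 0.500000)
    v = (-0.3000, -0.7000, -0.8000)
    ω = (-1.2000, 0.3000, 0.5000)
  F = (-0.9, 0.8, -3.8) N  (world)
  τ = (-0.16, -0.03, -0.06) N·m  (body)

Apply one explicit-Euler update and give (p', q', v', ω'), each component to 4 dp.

p' = (-2.8240, -2.6560, 1.9360)
q' = (0.6901, -0.0299, 0.4838, 0.5374)
v' = (-0.3720, -0.6360, -1.1040)
ω' = (-1.3127, 0.2640, 0.4290)

p + v·dt = (-2.8240, -2.6560, 1.9360)
new velocity v' = (-0.3720, -0.6360, -1.1040)
(τ − ω×Iω)/I = (-1.4083, -0.4500, -0.8880)
ω + α·dt = (-1.3127, 0.2640, 0.4290)
q⊗(0,ω) = (-0.4000000, -0.7485284, -0.3878679, 0.9535535)
q + ½dt·q⊗(0,ω), renormalized = (0.6901, -0.0299, 0.4838, 0.5374)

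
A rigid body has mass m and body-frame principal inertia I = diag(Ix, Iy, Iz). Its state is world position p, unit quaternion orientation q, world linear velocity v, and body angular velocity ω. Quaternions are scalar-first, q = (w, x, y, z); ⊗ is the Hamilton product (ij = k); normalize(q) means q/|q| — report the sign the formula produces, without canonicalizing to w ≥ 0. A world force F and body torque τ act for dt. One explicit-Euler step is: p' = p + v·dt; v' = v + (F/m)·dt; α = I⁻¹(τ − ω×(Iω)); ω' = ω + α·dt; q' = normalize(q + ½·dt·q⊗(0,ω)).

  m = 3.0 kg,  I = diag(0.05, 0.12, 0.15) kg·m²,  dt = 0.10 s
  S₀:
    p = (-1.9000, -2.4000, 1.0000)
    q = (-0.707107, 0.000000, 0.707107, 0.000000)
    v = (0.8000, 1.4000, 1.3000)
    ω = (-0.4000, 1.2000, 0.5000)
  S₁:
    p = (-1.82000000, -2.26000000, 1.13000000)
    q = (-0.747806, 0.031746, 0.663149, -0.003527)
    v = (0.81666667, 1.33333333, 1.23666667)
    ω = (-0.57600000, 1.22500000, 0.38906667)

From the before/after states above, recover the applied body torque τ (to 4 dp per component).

τ = (-0.0700, 0.0500, -0.2000)

Δω = ω₁−ω₀ = (-0.17600000, 0.02500000, -0.11093333)
τ = I·(Δω/dt) + ω₀×(Iω₀) = (-0.0700, 0.0500, -0.2000)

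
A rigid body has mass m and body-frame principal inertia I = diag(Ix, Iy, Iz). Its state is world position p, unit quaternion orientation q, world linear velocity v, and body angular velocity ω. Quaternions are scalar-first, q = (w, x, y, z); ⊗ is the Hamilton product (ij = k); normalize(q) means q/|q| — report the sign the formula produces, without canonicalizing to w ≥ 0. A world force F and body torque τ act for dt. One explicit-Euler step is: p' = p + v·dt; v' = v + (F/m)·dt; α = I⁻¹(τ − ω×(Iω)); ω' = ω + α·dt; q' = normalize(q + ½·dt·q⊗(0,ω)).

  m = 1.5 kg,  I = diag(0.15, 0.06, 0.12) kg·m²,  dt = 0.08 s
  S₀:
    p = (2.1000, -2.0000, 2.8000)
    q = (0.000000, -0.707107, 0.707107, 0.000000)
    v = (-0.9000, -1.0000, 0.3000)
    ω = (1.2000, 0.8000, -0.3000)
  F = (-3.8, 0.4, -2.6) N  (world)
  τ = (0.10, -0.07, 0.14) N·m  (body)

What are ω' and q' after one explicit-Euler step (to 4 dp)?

gyro term ω×Iω = (-0.0144, -0.0108, -0.0864)
α = I⁻¹(τ − ω×Iω) = (0.7627, -0.9867, 1.8867)
ω' = ω + α·dt = (1.2610, 0.7211, -0.1491)
q⊗(0,ω) = (0.2828428, -0.2121321, -0.2121321, -1.4142140)
q + ½dt·q⊗(0,ω), renormalized = (0.0113, -0.7144, 0.6974, -0.0565)

ω' = (1.2610, 0.7211, -0.1491)
q' = (0.0113, -0.7144, 0.6974, -0.0565)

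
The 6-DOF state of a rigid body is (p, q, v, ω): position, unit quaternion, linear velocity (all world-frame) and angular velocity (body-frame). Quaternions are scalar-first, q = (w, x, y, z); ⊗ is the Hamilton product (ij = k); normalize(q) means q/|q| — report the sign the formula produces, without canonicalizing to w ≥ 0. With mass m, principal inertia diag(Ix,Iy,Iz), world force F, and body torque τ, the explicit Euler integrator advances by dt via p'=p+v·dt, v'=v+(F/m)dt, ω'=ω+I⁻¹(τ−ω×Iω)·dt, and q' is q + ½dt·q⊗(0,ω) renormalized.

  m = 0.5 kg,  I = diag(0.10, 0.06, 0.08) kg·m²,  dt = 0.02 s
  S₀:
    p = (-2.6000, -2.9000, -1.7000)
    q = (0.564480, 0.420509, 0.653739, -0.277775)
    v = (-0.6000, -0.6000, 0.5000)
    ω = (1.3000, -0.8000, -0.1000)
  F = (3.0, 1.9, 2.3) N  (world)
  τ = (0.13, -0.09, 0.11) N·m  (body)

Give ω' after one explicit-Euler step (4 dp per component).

precession coupling ω×(Iω) = (0.0016, -0.0026, 0.0416)
α = I⁻¹(τ − ω×Iω) = (1.2840, -1.4567, 0.8550)
ω + α·dt = (1.3257, -0.8291, -0.0829)

ω' = (1.3257, -0.8291, -0.0829)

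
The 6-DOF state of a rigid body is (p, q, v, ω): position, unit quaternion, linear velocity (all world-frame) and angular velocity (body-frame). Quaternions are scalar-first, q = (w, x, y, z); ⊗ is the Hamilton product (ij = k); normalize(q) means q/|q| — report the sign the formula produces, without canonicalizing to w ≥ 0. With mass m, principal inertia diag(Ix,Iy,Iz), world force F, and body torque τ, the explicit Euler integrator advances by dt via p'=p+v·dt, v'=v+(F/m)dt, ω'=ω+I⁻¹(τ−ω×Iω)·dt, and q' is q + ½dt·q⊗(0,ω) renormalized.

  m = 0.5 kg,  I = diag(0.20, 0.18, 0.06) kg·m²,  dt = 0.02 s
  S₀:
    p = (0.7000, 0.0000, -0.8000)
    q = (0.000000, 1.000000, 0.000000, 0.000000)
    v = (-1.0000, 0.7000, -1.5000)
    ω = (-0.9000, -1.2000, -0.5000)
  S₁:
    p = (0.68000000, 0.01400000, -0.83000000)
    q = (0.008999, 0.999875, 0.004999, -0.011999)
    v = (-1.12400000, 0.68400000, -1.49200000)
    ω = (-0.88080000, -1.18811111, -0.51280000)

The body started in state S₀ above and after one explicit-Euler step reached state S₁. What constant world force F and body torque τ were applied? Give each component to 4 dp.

velocity change Δv = (-0.12400000, -0.01600000, 0.00800000)
m·(v₁−v₀)/dt = (-3.1000, -0.4000, 0.2000)
Δω = ω₁−ω₀ = (0.01920000, 0.01188889, -0.01280000)
ω₀×(Iω₀) = (-0.0720, 0.0630, -0.0216)
applied torque τ = (0.1200, 0.1700, -0.0600)

F = (-3.1000, -0.4000, 0.2000)
τ = (0.1200, 0.1700, -0.0600)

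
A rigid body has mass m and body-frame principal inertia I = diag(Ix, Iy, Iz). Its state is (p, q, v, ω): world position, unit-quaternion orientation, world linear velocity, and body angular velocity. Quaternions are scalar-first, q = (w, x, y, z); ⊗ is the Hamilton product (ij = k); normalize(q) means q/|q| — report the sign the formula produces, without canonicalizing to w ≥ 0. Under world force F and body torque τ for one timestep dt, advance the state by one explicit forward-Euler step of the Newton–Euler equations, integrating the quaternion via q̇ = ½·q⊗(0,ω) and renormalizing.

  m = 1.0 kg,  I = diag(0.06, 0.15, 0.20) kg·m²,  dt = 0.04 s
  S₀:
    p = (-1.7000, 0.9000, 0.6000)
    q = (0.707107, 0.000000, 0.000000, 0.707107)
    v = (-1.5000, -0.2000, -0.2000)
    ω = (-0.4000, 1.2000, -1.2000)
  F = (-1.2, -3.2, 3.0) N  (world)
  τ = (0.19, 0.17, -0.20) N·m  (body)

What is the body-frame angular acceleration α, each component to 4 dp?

α = (4.3667, 1.5813, -0.7840)

gyro term ω×Iω = (-0.0720, -0.0672, -0.0432)
(τ − ω×Iω)/I = (4.3667, 1.5813, -0.7840)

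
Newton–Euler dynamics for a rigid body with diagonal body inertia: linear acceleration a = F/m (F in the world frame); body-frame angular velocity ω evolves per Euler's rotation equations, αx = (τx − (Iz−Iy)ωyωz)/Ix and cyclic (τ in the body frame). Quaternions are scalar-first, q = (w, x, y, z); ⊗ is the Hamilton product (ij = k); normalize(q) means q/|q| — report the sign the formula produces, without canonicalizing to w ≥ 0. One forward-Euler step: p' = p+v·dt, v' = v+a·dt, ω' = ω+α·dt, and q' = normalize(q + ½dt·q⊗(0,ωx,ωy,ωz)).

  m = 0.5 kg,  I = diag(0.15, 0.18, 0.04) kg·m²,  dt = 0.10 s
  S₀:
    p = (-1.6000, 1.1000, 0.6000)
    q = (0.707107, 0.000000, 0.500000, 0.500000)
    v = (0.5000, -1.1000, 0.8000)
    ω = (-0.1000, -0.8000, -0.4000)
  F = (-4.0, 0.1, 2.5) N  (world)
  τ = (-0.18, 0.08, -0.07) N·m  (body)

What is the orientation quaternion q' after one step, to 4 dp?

Hamilton product q⊗(0,ω) = (0.6000000, 0.1292893, -0.6156856, -0.2328428)
q' = normalize(q + ½dt·q⊗(0,ω)) = (0.7364, 0.0065, 0.4687, 0.4879)

q' = (0.7364, 0.0065, 0.4687, 0.4879)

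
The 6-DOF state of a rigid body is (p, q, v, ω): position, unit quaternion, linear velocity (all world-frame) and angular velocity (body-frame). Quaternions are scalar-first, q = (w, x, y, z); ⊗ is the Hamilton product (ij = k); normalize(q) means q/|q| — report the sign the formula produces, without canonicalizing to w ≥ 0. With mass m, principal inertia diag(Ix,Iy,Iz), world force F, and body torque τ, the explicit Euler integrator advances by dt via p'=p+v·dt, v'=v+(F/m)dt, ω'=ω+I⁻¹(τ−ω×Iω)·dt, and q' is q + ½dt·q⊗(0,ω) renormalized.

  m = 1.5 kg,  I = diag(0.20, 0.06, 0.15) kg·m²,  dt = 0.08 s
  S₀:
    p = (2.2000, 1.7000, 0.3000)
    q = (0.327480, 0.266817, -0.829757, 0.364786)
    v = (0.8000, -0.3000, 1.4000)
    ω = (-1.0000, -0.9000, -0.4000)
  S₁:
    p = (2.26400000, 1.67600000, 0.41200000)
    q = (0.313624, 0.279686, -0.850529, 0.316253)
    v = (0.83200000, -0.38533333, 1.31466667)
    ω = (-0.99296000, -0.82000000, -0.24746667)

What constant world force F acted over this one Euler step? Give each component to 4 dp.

F = (0.6000, -1.6000, -1.6000)

v₁ − v₀ = (0.03200000, -0.08533333, -0.08533333)
applied force F = (0.6000, -1.6000, -1.6000)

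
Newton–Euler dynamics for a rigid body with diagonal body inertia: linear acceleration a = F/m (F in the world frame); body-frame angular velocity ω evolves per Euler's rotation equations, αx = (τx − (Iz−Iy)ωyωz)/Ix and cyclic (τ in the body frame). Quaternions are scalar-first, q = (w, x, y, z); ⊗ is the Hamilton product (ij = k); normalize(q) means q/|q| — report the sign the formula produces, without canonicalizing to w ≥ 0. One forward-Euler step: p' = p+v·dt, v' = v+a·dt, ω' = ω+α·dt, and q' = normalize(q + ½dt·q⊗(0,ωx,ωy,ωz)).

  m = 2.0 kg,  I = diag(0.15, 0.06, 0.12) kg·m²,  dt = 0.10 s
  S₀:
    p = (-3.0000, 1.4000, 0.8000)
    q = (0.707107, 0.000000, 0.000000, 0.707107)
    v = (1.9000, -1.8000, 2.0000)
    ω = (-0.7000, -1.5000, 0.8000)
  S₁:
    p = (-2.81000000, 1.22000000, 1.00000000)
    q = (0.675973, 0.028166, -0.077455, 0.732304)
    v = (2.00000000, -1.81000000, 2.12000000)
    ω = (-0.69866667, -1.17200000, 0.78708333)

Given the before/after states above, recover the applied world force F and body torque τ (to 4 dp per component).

Δω = ω₁−ω₀ = (0.00133333, 0.32800000, -0.01291667)
τ = I·(Δω/dt) + ω₀×(Iω₀) = (-0.0700, 0.1800, -0.1100)
velocity change Δv = (0.10000000, -0.01000000, 0.12000000)
F = m·Δv/dt = (2.0000, -0.2000, 2.4000)

F = (2.0000, -0.2000, 2.4000)
τ = (-0.0700, 0.1800, -0.1100)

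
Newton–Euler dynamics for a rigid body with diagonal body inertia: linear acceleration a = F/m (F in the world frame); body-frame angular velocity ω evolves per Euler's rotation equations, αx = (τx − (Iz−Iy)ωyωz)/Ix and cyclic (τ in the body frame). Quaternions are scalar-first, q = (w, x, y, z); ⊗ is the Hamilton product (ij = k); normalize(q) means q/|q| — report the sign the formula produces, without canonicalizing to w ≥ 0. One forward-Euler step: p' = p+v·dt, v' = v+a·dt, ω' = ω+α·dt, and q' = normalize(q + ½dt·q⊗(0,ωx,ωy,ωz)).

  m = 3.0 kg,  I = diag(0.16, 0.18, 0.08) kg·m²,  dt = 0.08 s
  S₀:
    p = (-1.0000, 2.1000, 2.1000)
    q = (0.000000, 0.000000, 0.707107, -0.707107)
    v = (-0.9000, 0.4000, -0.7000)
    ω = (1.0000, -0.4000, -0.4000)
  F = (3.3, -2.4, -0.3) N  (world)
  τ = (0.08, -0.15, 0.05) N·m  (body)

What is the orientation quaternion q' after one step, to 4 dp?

q' = (0.0000, -0.0226, 0.6781, -0.7346)

Hamilton product q⊗(0,ω) = (0.0000000, -0.5656856, -0.7071070, -0.7071070)
q + ½dt·q⊗(0,ω), renormalized = (0.0000, -0.0226, 0.6781, -0.7346)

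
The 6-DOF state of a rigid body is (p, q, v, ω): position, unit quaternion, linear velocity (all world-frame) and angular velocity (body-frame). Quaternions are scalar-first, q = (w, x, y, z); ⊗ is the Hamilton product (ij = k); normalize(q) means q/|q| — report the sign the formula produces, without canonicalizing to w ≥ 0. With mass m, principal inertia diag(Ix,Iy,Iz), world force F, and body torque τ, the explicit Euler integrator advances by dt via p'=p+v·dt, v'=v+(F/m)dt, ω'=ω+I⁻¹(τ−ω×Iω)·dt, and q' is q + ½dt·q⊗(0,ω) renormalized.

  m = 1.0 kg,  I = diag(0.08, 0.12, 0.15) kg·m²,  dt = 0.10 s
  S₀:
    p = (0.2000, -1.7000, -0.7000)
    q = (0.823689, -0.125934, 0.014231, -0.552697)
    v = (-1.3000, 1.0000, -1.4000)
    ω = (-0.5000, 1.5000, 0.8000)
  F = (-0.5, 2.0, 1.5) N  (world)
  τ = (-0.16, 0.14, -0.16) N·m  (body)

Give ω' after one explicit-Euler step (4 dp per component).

angular accel α = (-2.4500, 0.9333, -0.8667)
ω' = ω + α·dt = (-0.7450, 1.5933, 0.7133)

ω' = (-0.7450, 1.5933, 0.7133)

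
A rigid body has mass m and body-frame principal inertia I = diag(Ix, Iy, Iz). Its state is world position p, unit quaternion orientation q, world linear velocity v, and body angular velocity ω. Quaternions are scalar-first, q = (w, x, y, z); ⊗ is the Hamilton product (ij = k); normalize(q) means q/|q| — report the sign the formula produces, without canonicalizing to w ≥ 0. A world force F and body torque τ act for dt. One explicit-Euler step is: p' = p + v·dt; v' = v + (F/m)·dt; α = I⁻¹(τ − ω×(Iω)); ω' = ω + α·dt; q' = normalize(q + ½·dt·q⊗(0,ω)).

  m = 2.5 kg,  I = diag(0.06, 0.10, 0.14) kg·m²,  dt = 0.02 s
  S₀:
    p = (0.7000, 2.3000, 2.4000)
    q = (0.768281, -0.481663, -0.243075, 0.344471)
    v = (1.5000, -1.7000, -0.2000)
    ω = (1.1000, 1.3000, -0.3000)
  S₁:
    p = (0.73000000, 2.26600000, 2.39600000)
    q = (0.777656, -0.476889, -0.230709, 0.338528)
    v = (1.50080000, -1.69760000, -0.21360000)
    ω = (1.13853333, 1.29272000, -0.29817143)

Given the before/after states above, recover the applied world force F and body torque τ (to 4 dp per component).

rate change Δω = (0.03853333, -0.00728000, 0.00182857)
precession coupling = (-0.0156, 0.0264, 0.0572)
applied torque τ = (0.1000, -0.0100, 0.0700)
v₁ − v₀ = (0.00080000, 0.00240000, -0.01360000)
F = m·Δv/dt = (0.1000, 0.3000, -1.7000)

F = (0.1000, 0.3000, -1.7000)
τ = (0.1000, -0.0100, 0.0700)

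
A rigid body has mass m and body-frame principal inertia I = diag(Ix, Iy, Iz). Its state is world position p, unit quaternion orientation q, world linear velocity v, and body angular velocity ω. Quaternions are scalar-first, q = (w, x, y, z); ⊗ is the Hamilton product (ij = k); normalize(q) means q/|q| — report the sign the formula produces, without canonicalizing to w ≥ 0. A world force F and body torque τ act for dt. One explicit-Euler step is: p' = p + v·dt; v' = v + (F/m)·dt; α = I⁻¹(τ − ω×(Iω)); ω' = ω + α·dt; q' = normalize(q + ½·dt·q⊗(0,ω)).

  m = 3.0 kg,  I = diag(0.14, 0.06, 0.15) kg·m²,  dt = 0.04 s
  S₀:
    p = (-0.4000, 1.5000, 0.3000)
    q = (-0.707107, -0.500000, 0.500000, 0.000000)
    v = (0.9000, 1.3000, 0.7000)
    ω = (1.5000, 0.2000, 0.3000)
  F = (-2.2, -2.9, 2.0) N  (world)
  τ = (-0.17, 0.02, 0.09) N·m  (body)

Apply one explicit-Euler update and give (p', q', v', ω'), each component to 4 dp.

p' = (-0.3640, 1.5520, 0.3280)
q' = (-0.6938, -0.5180, 0.4999, -0.0212)
v' = (0.8707, 1.2613, 0.7267)
ω' = (1.4499, 0.2163, 0.3304)

new position p' = (-0.3640, 1.5520, 0.3280)
v' = v + a·dt = (0.8707, 1.2613, 0.7267)
precession coupling ω×(Iω) = (0.0054, -0.0045, -0.0240)
α = I⁻¹(τ − ω×Iω) = (-1.2529, 0.4083, 0.7600)
new body rate ω' = (1.4499, 0.2163, 0.3304)
q⊗(0,ω) = (0.6500000, -0.9106605, 0.0085786, -1.0621321)
updated quaternion q' = (-0.6938, -0.5180, 0.4999, -0.0212)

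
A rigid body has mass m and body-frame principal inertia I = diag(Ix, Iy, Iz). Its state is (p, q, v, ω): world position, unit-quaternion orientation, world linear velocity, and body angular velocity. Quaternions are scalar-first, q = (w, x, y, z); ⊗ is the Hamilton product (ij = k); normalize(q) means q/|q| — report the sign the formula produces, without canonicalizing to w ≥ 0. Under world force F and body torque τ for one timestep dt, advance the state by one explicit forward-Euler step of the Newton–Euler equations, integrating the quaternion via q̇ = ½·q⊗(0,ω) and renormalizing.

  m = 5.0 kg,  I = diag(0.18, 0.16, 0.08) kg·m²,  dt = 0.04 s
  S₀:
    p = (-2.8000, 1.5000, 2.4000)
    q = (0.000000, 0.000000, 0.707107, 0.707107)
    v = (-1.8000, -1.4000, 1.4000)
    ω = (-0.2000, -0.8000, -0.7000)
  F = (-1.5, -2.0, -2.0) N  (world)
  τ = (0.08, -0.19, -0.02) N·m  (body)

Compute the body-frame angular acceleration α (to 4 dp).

gyro term ω×Iω = (-0.0448, 0.0140, -0.0032)
angular accel α = (0.6933, -1.2750, -0.2100)

α = (0.6933, -1.2750, -0.2100)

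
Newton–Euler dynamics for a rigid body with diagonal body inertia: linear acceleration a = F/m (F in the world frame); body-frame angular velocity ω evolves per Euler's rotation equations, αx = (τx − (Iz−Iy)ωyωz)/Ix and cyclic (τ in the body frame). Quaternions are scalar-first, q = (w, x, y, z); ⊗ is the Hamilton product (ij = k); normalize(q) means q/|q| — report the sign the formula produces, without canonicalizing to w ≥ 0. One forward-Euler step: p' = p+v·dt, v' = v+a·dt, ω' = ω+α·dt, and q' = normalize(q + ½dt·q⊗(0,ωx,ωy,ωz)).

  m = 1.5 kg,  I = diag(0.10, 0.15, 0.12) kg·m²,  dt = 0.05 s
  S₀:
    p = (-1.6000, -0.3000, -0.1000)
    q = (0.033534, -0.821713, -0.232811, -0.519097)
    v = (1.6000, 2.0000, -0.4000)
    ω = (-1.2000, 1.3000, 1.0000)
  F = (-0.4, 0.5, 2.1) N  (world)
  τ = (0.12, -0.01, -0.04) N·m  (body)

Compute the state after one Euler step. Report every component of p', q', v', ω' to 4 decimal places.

p + v·dt = (-1.5200, -0.2000, -0.1200)
new velocity v' = (1.5867, 2.0167, -0.3300)
α = I⁻¹(τ − ω×Iω) = (1.5900, -0.2267, 0.3167)
ω + α·dt = (-1.1205, 1.2887, 1.0158)
q⊗(0,ω) = (-0.1643043, 0.4017743, 1.4882236, -1.3140661)
q + ½dt·q⊗(0,ω), renormalized = (0.0294, -0.8106, -0.1954, -0.5512)

p' = (-1.5200, -0.2000, -0.1200)
q' = (0.0294, -0.8106, -0.1954, -0.5512)
v' = (1.5867, 2.0167, -0.3300)
ω' = (-1.1205, 1.2887, 1.0158)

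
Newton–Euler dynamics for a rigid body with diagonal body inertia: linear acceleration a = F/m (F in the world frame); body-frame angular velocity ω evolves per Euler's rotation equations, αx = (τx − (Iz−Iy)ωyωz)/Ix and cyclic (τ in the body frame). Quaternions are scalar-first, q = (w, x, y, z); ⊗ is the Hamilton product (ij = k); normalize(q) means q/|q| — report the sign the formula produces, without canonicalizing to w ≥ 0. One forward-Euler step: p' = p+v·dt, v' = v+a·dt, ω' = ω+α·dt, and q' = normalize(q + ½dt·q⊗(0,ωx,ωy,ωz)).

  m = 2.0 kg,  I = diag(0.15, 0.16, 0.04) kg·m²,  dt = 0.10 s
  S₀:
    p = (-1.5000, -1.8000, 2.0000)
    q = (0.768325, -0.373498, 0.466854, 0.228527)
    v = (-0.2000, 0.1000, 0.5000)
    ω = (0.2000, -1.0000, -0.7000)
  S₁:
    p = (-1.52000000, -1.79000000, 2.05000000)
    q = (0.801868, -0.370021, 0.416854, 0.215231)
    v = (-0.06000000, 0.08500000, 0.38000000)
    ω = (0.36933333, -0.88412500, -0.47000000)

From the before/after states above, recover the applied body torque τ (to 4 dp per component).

τ = (0.1700, 0.1700, 0.0900)

Δω = ω₁−ω₀ = (0.16933333, 0.11587500, 0.23000000)
applied torque τ = (0.1700, 0.1700, 0.0900)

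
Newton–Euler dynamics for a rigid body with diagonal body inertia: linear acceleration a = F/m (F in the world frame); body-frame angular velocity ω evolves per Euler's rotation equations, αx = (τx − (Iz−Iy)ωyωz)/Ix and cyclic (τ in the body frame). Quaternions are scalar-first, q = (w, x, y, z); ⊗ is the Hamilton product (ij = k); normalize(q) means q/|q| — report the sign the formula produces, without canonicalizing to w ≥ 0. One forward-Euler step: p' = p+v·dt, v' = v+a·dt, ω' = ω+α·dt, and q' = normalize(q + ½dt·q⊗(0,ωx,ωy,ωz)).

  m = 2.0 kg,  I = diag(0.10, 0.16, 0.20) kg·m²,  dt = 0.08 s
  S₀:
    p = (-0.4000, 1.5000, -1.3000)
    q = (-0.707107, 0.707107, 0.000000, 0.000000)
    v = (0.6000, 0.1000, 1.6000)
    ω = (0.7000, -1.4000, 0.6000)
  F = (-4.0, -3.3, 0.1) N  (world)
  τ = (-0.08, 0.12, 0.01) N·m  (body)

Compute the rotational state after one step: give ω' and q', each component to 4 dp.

angular accel α = (-0.4640, 1.0125, 0.3440)
ω + α·dt = (0.6629, -1.3190, 0.6275)
q⊗(0,ω) = (-0.4949749, -0.4949749, 0.5656856, -1.4142140)
q + ½dt·q⊗(0,ω), renormalized = (-0.7253, 0.6858, 0.0226, -0.0564)

ω' = (0.6629, -1.3190, 0.6275)
q' = (-0.7253, 0.6858, 0.0226, -0.0564)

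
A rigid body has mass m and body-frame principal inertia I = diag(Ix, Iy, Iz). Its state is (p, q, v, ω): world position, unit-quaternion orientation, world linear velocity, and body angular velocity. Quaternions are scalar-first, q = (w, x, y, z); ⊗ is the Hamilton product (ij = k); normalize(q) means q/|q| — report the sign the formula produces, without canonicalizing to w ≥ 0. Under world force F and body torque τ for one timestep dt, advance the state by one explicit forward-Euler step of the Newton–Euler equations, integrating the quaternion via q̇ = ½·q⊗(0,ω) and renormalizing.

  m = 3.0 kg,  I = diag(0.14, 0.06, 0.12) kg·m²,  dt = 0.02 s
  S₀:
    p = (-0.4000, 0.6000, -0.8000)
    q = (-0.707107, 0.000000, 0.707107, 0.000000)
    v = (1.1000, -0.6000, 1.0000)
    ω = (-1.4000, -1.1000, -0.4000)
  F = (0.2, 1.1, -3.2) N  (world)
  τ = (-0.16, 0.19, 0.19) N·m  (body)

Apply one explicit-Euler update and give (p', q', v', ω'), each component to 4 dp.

p' = (-0.3780, 0.5880, -0.7800)
q' = (-0.6992, 0.0071, 0.7148, 0.0127)
v' = (1.1013, -0.5927, 0.9787)
ω' = (-1.4266, -1.0404, -0.3478)

(τ − ω×Iω)/I = (-1.3314, 2.9800, 2.6100)
ω' = ω + α·dt = (-1.4266, -1.0404, -0.3478)
2q̇ = q⊗(0,ω) = (0.7778177, 0.7071070, 0.7778177, 1.2727926)
updated quaternion q' = (-0.6992, 0.0071, 0.7148, 0.0127)
a = F/m = (0.0667, 0.3667, -1.0667)
p' = p + v·dt = (-0.3780, 0.5880, -0.7800)
v' = v + a·dt = (1.1013, -0.5927, 0.9787)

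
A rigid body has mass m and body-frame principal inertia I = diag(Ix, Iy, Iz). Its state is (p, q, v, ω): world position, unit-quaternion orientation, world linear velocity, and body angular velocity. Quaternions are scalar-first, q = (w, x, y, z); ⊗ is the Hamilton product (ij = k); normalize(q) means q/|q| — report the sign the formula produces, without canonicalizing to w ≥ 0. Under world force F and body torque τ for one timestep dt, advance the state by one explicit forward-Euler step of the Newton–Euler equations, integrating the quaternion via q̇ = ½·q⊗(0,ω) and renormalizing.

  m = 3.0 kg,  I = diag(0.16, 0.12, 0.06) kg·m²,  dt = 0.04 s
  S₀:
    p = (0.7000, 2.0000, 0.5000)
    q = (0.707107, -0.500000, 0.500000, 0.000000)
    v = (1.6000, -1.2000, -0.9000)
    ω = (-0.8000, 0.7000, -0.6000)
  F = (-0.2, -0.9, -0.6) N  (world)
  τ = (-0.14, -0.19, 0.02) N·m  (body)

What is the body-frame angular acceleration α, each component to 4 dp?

precession coupling ω×(Iω) = (0.0252, 0.0480, 0.0224)
angular accel α = (-1.0325, -1.9833, -0.0400)

α = (-1.0325, -1.9833, -0.0400)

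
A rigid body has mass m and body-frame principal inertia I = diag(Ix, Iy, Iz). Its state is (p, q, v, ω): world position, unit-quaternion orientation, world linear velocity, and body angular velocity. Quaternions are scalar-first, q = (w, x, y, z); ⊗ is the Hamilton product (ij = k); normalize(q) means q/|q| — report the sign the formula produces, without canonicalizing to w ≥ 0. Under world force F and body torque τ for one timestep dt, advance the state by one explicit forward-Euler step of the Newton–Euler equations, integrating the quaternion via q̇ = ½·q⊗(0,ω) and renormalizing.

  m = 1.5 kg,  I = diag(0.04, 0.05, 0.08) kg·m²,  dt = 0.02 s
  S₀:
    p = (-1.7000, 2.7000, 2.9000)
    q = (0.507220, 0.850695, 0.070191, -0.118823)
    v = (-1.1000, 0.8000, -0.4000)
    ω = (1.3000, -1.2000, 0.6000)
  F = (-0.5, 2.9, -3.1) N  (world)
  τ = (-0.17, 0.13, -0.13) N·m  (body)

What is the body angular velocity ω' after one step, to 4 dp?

gyro term ω×Iω = (-0.0216, -0.0312, -0.0156)
α = I⁻¹(τ − ω×Iω) = (-3.7100, 3.2240, -1.4300)
ω' = ω + α·dt = (1.2258, -1.1355, 0.5714)

ω' = (1.2258, -1.1355, 0.5714)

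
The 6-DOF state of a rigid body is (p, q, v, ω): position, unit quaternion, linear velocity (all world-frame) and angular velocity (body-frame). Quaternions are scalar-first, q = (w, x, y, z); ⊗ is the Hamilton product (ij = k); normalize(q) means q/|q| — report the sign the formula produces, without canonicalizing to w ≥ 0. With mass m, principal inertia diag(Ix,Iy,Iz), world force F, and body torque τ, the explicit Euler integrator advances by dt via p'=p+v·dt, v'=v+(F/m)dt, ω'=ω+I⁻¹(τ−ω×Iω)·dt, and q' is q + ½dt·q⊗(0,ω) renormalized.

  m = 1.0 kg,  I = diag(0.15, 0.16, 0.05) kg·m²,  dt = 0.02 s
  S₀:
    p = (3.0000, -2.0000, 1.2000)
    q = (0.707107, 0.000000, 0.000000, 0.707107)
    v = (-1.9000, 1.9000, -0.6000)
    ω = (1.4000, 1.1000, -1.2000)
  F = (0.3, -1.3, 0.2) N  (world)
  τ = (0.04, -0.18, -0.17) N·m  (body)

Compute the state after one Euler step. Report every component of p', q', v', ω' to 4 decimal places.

a = F/m = (0.3000, -1.3000, 0.2000)
p + v·dt = (2.9620, -1.9620, 1.1880)
v' = v + a·dt = (-1.8940, 1.8740, -0.5960)
ω×(Iω) gyroscopic = (0.1452, -0.1680, 0.0154)
α = I⁻¹(τ − ω×Iω) = (-0.7013, -0.0750, -3.7080)
new body rate ω' = (1.3860, 1.0985, -1.2742)
q⊗(0,ω) = (0.8485284, 0.2121321, 1.7677675, -0.8485284)
q' = normalize(q + ½dt·q⊗(0,ω)) = (0.7154, 0.0021, 0.0177, 0.6985)

p' = (2.9620, -1.9620, 1.1880)
q' = (0.7154, 0.0021, 0.0177, 0.6985)
v' = (-1.8940, 1.8740, -0.5960)
ω' = (1.3860, 1.0985, -1.2742)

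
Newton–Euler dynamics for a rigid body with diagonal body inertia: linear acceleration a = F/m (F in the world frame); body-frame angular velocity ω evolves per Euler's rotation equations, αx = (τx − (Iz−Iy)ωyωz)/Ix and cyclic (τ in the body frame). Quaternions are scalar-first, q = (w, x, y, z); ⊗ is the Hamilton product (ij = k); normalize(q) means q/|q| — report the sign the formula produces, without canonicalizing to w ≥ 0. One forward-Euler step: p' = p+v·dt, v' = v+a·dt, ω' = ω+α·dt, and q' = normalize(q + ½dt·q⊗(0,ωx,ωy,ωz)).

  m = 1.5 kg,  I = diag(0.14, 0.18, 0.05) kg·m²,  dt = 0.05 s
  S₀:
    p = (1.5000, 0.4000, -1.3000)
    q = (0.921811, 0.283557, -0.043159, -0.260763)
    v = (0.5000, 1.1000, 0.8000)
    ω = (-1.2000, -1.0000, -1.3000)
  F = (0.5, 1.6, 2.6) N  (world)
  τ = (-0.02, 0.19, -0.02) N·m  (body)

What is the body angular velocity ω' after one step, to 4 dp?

ω' = (-1.1468, -0.9862, -1.3680)

gyro term ω×Iω = (-0.1690, 0.1404, 0.0480)
angular accel α = (1.0643, 0.2756, -1.3600)
ω' = ω + α·dt = (-1.1468, -0.9862, -1.3680)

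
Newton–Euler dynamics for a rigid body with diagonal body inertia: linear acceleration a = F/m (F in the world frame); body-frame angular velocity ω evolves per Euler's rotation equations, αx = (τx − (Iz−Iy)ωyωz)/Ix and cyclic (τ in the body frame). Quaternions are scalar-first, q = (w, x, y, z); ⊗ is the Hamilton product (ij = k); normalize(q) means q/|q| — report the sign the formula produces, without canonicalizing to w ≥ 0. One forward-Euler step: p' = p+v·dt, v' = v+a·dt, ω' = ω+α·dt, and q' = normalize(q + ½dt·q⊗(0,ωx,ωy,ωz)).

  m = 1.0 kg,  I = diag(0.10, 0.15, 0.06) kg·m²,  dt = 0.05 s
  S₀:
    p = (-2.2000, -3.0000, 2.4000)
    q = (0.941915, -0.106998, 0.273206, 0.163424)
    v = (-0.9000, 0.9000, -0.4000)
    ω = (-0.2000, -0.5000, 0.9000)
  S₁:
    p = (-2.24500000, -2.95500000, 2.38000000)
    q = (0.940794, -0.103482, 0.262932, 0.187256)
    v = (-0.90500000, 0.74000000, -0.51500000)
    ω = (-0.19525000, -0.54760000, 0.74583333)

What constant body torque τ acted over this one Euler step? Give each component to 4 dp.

Δω = ω₁−ω₀ = (0.00475000, -0.04760000, -0.15416667)
applied torque τ = (0.0500, -0.1500, -0.1800)

τ = (0.0500, -0.1500, -0.1800)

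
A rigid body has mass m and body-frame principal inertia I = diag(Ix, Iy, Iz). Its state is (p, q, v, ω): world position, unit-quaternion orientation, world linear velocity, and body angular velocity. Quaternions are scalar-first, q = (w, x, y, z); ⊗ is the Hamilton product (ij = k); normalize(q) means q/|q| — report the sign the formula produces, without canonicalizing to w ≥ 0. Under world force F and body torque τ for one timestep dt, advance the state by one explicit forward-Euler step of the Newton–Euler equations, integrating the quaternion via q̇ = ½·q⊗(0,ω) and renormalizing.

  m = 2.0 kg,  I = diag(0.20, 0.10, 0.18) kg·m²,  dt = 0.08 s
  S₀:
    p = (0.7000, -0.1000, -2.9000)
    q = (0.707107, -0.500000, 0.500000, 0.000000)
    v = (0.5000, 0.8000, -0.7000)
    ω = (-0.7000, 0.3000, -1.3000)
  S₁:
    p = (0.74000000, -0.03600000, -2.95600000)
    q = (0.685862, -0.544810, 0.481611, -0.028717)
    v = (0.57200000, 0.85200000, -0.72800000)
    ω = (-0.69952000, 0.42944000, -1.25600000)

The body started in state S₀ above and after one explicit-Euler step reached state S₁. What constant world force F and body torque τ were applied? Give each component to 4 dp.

Δv = v₁−v₀ = (0.07200000, 0.05200000, -0.02800000)
m·(v₁−v₀)/dt = (1.8000, 1.3000, -0.7000)
rate change Δω = (0.00048000, 0.12944000, 0.04400000)
precession coupling = (-0.0312, 0.0182, 0.0210)
applied torque τ = (-0.0300, 0.1800, 0.1200)

F = (1.8000, 1.3000, -0.7000)
τ = (-0.0300, 0.1800, 0.1200)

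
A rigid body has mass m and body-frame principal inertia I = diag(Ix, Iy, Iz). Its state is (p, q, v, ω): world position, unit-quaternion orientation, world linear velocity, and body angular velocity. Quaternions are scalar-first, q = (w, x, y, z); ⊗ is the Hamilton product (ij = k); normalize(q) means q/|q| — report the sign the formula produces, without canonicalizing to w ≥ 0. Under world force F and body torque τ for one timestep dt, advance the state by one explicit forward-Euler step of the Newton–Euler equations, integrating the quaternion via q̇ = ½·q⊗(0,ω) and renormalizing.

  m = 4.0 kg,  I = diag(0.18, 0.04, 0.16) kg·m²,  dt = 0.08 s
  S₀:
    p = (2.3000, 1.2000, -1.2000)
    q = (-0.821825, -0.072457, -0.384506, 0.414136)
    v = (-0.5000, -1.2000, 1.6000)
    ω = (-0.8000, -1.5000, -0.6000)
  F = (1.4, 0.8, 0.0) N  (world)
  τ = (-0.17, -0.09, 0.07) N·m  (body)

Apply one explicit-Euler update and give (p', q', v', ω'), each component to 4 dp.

gyro term ω×Iω = (0.1080, 0.0096, -0.1680)
(τ − ω×Iω)/I = (-1.5444, -2.4900, 1.4875)
ω' = ω + α·dt = (-0.9236, -1.6992, -0.4810)
q⊗(0,ω) = (-0.3862430, 1.5093676, 0.8579545, 0.2941757)
q + ½dt·q⊗(0,ω), renormalized = (-0.8351, -0.0121, -0.3493, 0.4248)
p' = p + v·dt = (2.2600, 1.1040, -1.0720)
new velocity v' = (-0.4720, -1.1840, 1.6000)

p' = (2.2600, 1.1040, -1.0720)
q' = (-0.8351, -0.0121, -0.3493, 0.4248)
v' = (-0.4720, -1.1840, 1.6000)
ω' = (-0.9236, -1.6992, -0.4810)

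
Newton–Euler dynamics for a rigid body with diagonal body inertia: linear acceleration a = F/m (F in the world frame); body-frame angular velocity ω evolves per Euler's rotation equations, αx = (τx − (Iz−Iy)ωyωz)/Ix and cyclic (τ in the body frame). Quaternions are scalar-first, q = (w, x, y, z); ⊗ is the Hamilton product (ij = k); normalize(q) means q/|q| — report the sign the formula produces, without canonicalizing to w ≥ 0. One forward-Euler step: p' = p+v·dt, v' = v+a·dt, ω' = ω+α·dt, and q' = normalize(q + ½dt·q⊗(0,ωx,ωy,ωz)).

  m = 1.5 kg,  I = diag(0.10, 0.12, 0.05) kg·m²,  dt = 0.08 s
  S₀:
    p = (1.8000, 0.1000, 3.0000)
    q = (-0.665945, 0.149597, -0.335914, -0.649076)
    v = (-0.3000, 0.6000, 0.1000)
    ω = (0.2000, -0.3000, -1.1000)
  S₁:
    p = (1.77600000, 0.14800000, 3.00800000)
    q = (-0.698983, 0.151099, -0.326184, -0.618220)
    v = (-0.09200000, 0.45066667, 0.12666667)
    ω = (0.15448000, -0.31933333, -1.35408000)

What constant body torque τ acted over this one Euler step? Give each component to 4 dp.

τ = (-0.0800, -0.0400, -0.1600)

Δω = ω₁−ω₀ = (-0.04552000, -0.01933333, -0.25408000)
gyro term ω₀×Iω₀ = (-0.0231, -0.0110, -0.0012)
τ = I·(Δω/dt) + ω₀×(Iω₀) = (-0.0800, -0.0400, -0.1600)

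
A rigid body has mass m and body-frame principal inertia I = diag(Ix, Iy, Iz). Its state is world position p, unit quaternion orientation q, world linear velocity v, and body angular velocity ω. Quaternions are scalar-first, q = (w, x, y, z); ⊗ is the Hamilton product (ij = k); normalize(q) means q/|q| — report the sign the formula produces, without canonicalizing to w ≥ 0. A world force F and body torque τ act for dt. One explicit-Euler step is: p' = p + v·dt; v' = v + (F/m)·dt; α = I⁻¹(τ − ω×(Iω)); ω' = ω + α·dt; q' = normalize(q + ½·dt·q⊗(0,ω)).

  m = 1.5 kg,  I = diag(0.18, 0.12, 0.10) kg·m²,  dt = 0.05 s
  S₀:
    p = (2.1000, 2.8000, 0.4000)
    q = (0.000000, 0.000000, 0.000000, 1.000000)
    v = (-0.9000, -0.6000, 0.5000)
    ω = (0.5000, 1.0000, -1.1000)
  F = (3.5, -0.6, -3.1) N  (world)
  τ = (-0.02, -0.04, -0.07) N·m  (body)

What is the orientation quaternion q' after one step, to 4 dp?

q' = (0.0275, -0.0250, 0.0125, 0.9992)

Hamilton product q⊗(0,ω) = (1.1000000, -1.0000000, 0.5000000, 0.0000000)
q' = normalize(q + ½dt·q⊗(0,ω)) = (0.0275, -0.0250, 0.0125, 0.9992)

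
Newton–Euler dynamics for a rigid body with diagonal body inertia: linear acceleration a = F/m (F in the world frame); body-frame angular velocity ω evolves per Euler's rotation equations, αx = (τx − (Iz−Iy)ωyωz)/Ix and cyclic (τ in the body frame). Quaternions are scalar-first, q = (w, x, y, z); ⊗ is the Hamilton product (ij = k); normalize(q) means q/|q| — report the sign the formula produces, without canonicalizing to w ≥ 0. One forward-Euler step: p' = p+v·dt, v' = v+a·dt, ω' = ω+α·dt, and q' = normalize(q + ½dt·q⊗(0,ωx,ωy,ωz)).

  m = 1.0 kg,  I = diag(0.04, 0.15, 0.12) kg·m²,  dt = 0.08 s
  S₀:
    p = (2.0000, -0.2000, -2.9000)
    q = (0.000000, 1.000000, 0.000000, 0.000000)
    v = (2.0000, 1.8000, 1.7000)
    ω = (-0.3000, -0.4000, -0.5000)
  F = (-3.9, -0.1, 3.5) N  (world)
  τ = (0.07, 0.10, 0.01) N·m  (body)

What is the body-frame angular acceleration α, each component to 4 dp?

precession coupling ω×(Iω) = (-0.0060, -0.0120, 0.0132)
angular accel α = (1.9000, 0.7467, -0.0267)

α = (1.9000, 0.7467, -0.0267)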